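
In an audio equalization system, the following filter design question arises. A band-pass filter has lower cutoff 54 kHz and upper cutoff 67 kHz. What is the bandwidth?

Bandwidth = f_high - f_low
= 67 kHz - 54 kHz = 13 kHz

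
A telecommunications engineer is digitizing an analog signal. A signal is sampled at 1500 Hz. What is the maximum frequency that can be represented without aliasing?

The maximum frequency that can be represented without aliasing
is the Nyquist frequency: f_max = f_s / 2 = 1500 Hz / 2 = 750 Hz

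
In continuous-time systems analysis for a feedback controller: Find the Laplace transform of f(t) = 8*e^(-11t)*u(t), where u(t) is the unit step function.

Standard Laplace transform pair:
e^(-at)*u(t) <-> 1/(s+a)
With a = 11: L{8*e^(-11t)*u(t)} = 8/(s+11), ROC: Re(s) > -11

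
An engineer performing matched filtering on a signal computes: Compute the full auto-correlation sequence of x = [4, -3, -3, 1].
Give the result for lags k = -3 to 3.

r_xx[k] = sum_m x[m]*x[m+k], indexed from 0, for k = -3 to 3:
  r_xx[-3] = x[3]*x[0] = 4
  r_xx[-2] = x[2]*x[0] + x[3]*x[1] = -15
  r_xx[-1] = x[1]*x[0] + x[2]*x[1] + x[3]*x[2] = -6
  r_xx[0] = x[0]*x[0] + x[1]*x[1] + x[2]*x[2] + x[3]*x[3] = 35
  r_xx[1] = x[0]*x[1] + x[1]*x[2] + x[2]*x[3] = -6
  r_xx[2] = x[0]*x[2] + x[1]*x[3] = -15
  r_xx[3] = x[0]*x[3] = 4
r_xx = [4, -15, -6, 35, -6, -15, 4]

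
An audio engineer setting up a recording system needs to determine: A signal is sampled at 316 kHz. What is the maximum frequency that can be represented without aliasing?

The maximum frequency that can be represented without aliasing
is the Nyquist frequency: f_max = f_s / 2 = 316 kHz / 2 = 158 kHz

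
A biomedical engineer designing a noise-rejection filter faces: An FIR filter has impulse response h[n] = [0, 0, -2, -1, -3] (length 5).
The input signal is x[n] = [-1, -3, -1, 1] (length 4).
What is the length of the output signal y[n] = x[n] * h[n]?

For linear convolution, the output length is:
len(y) = len(x) + len(h) - 1 = 4 + 5 - 1 = 8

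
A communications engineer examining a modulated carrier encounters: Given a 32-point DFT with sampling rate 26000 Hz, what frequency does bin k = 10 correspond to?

The frequency of DFT bin k is: f_k = k * f_s / N
f_10 = 10 * 26000 / 32 = 8125 Hz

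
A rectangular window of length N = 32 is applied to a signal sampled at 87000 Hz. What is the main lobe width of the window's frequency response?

For a rectangular window of length N,
the main lobe width in frequency is 2*f_s/N.
= 2*87000/32 = 10875/2 Hz
This determines the minimum frequency separation for resolving two sinusoids.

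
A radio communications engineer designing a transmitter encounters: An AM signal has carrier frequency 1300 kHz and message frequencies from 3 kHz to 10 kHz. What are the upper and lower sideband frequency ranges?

Upper sideband (USB) = fc + [fm_low, fm_high] = 1300 + [3, 10] = [1303, 1310] kHz
Lower sideband (LSB) = fc - [fm_high, fm_low] = 1300 - [10, 3] = [1290, 1297] kHz
Total occupied spectrum: 1290 kHz to 1310 kHz (plus carrier at 1300 kHz)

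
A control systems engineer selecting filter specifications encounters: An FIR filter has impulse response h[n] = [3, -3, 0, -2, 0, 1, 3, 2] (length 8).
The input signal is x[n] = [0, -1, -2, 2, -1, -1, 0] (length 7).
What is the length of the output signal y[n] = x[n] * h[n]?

For linear convolution, the output length is:
len(y) = len(x) + len(h) - 1 = 7 + 8 - 1 = 14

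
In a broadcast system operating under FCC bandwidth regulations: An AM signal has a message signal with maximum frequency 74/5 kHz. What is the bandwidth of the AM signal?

In AM (double-sideband), the bandwidth is twice the message frequency.
BW = 2 * f_m = 2 * 74/5 kHz = 148/5 kHz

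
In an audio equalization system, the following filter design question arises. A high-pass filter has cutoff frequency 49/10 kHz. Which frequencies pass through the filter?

A high-pass filter passes all frequencies above the cutoff frequency 49/10 kHz and attenuates lower frequencies.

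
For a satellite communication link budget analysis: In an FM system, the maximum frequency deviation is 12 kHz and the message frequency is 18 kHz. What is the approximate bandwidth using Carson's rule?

Carson's rule: BW = 2*(delta_f + f_m)
= 2*(12 + 18) kHz = 60 kHz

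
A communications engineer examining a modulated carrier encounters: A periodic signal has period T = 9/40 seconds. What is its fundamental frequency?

The fundamental frequency is the reciprocal of the period.
f = 1/T = 1/(9/40) = 40/9 Hz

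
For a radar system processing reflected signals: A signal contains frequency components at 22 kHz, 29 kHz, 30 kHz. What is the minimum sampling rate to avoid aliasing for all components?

The highest frequency component is f_max = 30 kHz.
Nyquist rate = 2 * f_max = 2 * 30 kHz = 60 kHz.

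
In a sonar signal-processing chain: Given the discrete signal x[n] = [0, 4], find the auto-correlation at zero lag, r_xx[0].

The auto-correlation at zero lag r_xx[0] equals the signal energy.
r_xx[0] = sum of x[n]^2 = 0^2 + 4^2
= 0 + 16 = 16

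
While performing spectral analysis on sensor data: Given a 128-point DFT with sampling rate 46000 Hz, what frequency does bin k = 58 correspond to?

The frequency of DFT bin k is: f_k = k * f_s / N
f_58 = 58 * 46000 / 128 = 83375/4 Hz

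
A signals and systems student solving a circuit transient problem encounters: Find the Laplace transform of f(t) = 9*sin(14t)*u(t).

Standard pair: sin(wt)*u(t) <-> w/(s^2+w^2)
With w = 14: L{9*sin(14t)*u(t)} = 126/(s^2+196)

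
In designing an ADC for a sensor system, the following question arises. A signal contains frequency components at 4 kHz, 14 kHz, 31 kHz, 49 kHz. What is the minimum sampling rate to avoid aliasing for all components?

The highest frequency component is f_max = 49 kHz.
Nyquist rate = 2 * f_max = 2 * 49 kHz = 98 kHz.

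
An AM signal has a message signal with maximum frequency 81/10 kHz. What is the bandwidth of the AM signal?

In AM (double-sideband), the bandwidth is twice the message frequency.
BW = 2 * f_m = 2 * 81/10 kHz = 81/5 kHz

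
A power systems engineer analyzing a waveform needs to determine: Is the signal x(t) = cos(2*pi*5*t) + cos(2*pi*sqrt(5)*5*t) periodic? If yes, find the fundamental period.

f1 = 5 Hz, f2 = 5*sqrt(5) Hz
Ratio f2/f1 = sqrt(5), which is irrational.
Since the frequency ratio is irrational, no common period exists.
The signal is not periodic.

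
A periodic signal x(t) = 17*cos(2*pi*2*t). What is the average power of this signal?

Average power of A*cos(wt) is A^2/2.
P = 17^2 / 2 = 289/2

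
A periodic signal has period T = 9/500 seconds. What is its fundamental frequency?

The fundamental frequency is the reciprocal of the period.
f = 1/T = 1/(9/500) = 500/9 Hz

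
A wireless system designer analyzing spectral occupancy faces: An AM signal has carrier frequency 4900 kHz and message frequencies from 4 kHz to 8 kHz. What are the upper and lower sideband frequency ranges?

Upper sideband (USB) = fc + [fm_low, fm_high] = 4900 + [4, 8] = [4904, 4908] kHz
Lower sideband (LSB) = fc - [fm_high, fm_low] = 4900 - [8, 4] = [4892, 4896] kHz
Total occupied spectrum: 4892 kHz to 4908 kHz (plus carrier at 4900 kHz)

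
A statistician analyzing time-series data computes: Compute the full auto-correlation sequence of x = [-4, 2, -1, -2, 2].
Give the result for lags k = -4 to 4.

r_xx[k] = sum_m x[m]*x[m+k], indexed from 0, for k = -4 to 4:
  r_xx[-4] = x[4]*x[0] = -8
  r_xx[-3] = x[3]*x[0] + x[4]*x[1] = 12
  r_xx[-2] = x[2]*x[0] + x[3]*x[1] + x[4]*x[2] = -2
  r_xx[-1] = x[1]*x[0] + x[2]*x[1] + x[3]*x[2] + x[4]*x[3] = -12
  r_xx[0] = x[0]*x[0] + x[1]*x[1] + x[2]*x[2] + x[3]*x[3] + x[4]*x[4] = 29
  r_xx[1] = x[0]*x[1] + x[1]*x[2] + x[2]*x[3] + x[3]*x[4] = -12
  r_xx[2] = x[0]*x[2] + x[1]*x[3] + x[2]*x[4] = -2
  r_xx[3] = x[0]*x[3] + x[1]*x[4] = 12
  r_xx[4] = x[0]*x[4] = -8
r_xx = [-8, 12, -2, -12, 29, -12, -2, 12, -8]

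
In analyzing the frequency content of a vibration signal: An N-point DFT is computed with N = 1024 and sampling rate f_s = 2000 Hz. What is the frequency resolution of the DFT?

DFT frequency resolution = f_s / N
= 2000 / 1024 = 125/64 Hz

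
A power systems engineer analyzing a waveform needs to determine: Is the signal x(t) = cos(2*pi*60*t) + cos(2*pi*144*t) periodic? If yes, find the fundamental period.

f1 = 60 Hz, f2 = 144 Hz
Period T1 = 1/60, T2 = 1/144
Ratio T1/T2 = 144/60, which is rational.
The signal is periodic with fundamental period T = 1/GCD(60,144) = 1/12 s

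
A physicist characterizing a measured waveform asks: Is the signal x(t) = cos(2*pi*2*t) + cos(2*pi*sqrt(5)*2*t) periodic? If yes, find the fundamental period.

f1 = 2 Hz, f2 = 2*sqrt(5) Hz
Ratio f2/f1 = sqrt(5), which is irrational.
Since the frequency ratio is irrational, no common period exists.
The signal is not periodic.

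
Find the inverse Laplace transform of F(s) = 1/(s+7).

Standard pair: k/(s+a) <-> k*e^(-at)*u(t)
With k=1, a=7: f(t) = e^(-7t)*u(t)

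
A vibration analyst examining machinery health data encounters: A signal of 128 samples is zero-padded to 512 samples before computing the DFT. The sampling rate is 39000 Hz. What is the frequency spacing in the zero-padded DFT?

Original DFT: N = 128, resolution = f_s/N = 39000/128 = 4875/16 Hz
Zero-padded DFT: N = 512, resolution = f_s/N = 39000/512 = 4875/64 Hz
Zero-padding interpolates the spectrum (finer frequency grid)
but does NOT improve the true spectral resolution (ability to resolve close frequencies).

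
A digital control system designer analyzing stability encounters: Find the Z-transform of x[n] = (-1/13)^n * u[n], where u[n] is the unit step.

The Z-transform of a^n * u[n] is z/(z-a) for |z| > |a|.
Here a = -1/13, so X(z) = z/(z - (-1/13)) = 13z/(13z + 1)
ROC: |z| > 1/13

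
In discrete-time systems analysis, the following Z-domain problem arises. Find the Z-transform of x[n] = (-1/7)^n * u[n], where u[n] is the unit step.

The Z-transform of a^n * u[n] is z/(z-a) for |z| > |a|.
Here a = -1/7, so X(z) = z/(z - (-1/7)) = 7z/(7z + 1)
ROC: |z| > 1/7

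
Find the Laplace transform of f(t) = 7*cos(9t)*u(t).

Standard pair: cos(wt)*u(t) <-> s/(s^2+w^2)
With w = 9: L{7*cos(9t)*u(t)} = 7s/(s^2+81)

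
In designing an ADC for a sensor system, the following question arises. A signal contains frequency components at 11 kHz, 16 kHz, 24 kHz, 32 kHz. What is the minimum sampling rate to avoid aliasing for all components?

The highest frequency component is f_max = 32 kHz.
Nyquist rate = 2 * f_max = 2 * 32 kHz = 64 kHz.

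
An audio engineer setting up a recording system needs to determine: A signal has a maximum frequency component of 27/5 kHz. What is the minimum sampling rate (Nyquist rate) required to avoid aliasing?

By the Nyquist-Shannon sampling theorem,
the minimum sampling rate (Nyquist rate) must be at least 2 * f_max.
Nyquist rate = 2 * 27/5 kHz = 54/5 kHz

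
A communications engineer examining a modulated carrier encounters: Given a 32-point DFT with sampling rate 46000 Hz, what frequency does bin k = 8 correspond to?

The frequency of DFT bin k is: f_k = k * f_s / N
f_8 = 8 * 46000 / 32 = 11500 Hz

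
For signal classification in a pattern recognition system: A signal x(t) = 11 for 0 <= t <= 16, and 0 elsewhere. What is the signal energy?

Energy = integral of |x(t)|^2 dt over the signal duration
= 11^2 * 16 = 121 * 16 = 1936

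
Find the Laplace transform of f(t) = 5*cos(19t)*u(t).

Standard pair: cos(wt)*u(t) <-> s/(s^2+w^2)
With w = 19: L{5*cos(19t)*u(t)} = 5s/(s^2+361)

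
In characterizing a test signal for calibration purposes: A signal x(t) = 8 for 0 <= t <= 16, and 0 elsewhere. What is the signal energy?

Energy = integral of |x(t)|^2 dt over the signal duration
= 8^2 * 16 = 64 * 16 = 1024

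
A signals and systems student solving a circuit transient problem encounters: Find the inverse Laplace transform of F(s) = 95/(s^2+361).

Standard pair: w/(s^2+w^2) <-> sin(wt)*u(t)
Recognize w^2 = 361, so w = 19; numerator 95 = 5*19.
f(t) = 5*sin(19t)*u(t)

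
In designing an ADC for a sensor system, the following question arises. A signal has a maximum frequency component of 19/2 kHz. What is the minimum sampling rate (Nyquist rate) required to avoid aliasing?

By the Nyquist-Shannon sampling theorem,
the minimum sampling rate (Nyquist rate) must be at least 2 * f_max.
Nyquist rate = 2 * 19/2 kHz = 19 kHz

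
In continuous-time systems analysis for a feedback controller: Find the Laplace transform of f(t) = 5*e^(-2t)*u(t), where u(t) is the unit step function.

Standard Laplace transform pair:
e^(-at)*u(t) <-> 1/(s+a)
With a = 2: L{5*e^(-2t)*u(t)} = 5/(s+2), ROC: Re(s) > -2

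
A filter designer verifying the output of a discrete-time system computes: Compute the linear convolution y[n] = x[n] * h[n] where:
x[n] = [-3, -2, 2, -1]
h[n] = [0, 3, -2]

y[n] = sum_k x[k]*h[n-k]. Output length = len(x) + len(h) - 1 = 4 + 3 - 1 = 6.
y[0] = -3*0 = 0
y[1] = -2*0 + -3*3 = -9
y[2] = 2*0 + -2*3 + -3*-2 = 0
y[3] = -1*0 + 2*3 + -2*-2 = 10
y[4] = -1*3 + 2*-2 = -7
y[5] = -1*-2 = 2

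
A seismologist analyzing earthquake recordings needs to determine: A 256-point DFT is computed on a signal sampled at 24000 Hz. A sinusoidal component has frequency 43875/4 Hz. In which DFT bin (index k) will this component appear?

DFT frequency resolution = f_s/N = 24000/256 = 375/4 Hz
Bin index k = f_signal / resolution = 43875/4 / 375/4 = 117
The signal frequency 43875/4 Hz falls in DFT bin k = 117.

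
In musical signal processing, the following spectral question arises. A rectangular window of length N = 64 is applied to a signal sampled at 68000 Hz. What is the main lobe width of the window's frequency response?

For a rectangular window of length N,
the main lobe width in frequency is 2*f_s/N.
= 2*68000/64 = 2125 Hz
This determines the minimum frequency separation for resolving two sinusoids.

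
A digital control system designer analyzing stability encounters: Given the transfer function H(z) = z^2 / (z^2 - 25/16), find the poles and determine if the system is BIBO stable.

Poles are roots of the denominator: z^2 - 25/16 = 0.
Quadratic formula: z = [-(0) +/- sqrt((0)^2 - 4*(-25/16))] / 2
Discriminant = 0 + 25/4 = 25/4; sqrt = 5/2.
z = (0 +/- 5/2) / 2 => z = 5/4 or z = -5/4.
|p1| = 5/4, |p2| = 5/4.
For BIBO stability, all poles must lie inside the unit circle (|p| < 1).
System is UNSTABLE since at least one |p| >= 1.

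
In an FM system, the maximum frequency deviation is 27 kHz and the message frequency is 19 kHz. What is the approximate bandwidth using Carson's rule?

Carson's rule: BW = 2*(delta_f + f_m)
= 2*(27 + 19) kHz = 92 kHz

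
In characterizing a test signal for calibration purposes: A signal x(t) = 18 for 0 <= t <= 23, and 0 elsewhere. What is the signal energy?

Energy = integral of |x(t)|^2 dt over the signal duration
= 18^2 * 23 = 324 * 23 = 7452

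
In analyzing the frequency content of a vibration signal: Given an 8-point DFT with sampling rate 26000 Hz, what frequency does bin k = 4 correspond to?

The frequency of DFT bin k is: f_k = k * f_s / N
f_4 = 4 * 26000 / 8 = 13000 Hz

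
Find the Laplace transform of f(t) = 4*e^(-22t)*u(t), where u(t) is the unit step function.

Standard Laplace transform pair:
e^(-at)*u(t) <-> 1/(s+a)
With a = 22: L{4*e^(-22t)*u(t)} = 4/(s+22), ROC: Re(s) > -22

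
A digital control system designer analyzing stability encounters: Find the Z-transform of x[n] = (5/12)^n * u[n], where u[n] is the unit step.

The Z-transform of a^n * u[n] is z/(z-a) for |z| > |a|.
Here a = 5/12, so X(z) = z/(z - (5/12)) = 12z/(12z - 5)
ROC: |z| > 5/12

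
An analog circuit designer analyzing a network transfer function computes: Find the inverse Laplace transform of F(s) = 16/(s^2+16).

Standard pair: w/(s^2+w^2) <-> sin(wt)*u(t)
Recognize w^2 = 16, so w = 4; numerator 16 = 4*4.
f(t) = 4*sin(4t)*u(t)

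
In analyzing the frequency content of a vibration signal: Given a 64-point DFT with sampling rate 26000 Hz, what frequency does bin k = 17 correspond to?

The frequency of DFT bin k is: f_k = k * f_s / N
f_17 = 17 * 26000 / 64 = 27625/4 Hz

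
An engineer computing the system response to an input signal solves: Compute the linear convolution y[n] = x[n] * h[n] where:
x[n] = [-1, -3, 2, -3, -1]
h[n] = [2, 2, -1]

y[n] = sum_k x[k]*h[n-k]. Output length = len(x) + len(h) - 1 = 5 + 3 - 1 = 7.
y[0] = -1*2 = -2
y[1] = -3*2 + -1*2 = -8
y[2] = 2*2 + -3*2 + -1*-1 = -1
y[3] = -3*2 + 2*2 + -3*-1 = 1
y[4] = -1*2 + -3*2 + 2*-1 = -10
y[5] = -1*2 + -3*-1 = 1
y[6] = -1*-1 = 1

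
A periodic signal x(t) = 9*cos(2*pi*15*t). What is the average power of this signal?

Average power of A*cos(wt) is A^2/2.
P = 9^2 / 2 = 81/2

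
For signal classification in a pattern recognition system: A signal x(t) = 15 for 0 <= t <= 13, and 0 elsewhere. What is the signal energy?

Energy = integral of |x(t)|^2 dt over the signal duration
= 15^2 * 13 = 225 * 13 = 2925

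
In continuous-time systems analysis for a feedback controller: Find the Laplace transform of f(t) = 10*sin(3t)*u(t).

Standard pair: sin(wt)*u(t) <-> w/(s^2+w^2)
With w = 3: L{10*sin(3t)*u(t)} = 30/(s^2+9)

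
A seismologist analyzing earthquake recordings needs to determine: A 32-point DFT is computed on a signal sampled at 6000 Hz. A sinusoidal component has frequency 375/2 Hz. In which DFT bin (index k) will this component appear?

DFT frequency resolution = f_s/N = 6000/32 = 375/2 Hz
Bin index k = f_signal / resolution = 375/2 / 375/2 = 1
The signal frequency 375/2 Hz falls in DFT bin k = 1.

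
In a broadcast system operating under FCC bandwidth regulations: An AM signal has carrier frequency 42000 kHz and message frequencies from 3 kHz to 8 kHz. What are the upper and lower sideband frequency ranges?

Upper sideband (USB) = fc + [fm_low, fm_high] = 42000 + [3, 8] = [42003, 42008] kHz
Lower sideband (LSB) = fc - [fm_high, fm_low] = 42000 - [8, 3] = [41992, 41997] kHz
Total occupied spectrum: 41992 kHz to 42008 kHz (plus carrier at 42000 kHz)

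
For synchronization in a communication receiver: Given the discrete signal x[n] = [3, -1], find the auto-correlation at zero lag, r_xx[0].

The auto-correlation at zero lag r_xx[0] equals the signal energy.
r_xx[0] = sum of x[n]^2 = 3^2 + (-1)^2
= 9 + 1 = 10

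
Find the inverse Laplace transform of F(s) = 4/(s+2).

Standard pair: k/(s+a) <-> k*e^(-at)*u(t)
With k=4, a=2: f(t) = 4*e^(-2t)*u(t)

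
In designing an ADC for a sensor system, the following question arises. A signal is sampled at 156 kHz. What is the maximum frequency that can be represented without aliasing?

The maximum frequency that can be represented without aliasing
is the Nyquist frequency: f_max = f_s / 2 = 156 kHz / 2 = 78 kHz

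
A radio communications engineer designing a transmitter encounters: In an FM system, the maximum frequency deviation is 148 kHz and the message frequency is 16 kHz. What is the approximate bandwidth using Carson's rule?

Carson's rule: BW = 2*(delta_f + f_m)
= 2*(148 + 16) kHz = 328 kHz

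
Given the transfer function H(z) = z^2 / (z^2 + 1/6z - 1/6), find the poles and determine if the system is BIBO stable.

Poles are roots of the denominator: z^2 + 1/6z - 1/6 = 0.
Quadratic formula: z = [-(1/6) +/- sqrt((1/6)^2 - 4*(-1/6))] / 2
Discriminant = 1/36 + 2/3 = 25/36; sqrt = 5/6.
z = (-1/6 +/- 5/6) / 2 => z = 1/3 or z = -1/2.
|p1| = 1/2, |p2| = 1/3.
For BIBO stability, all poles must lie inside the unit circle (|p| < 1).
System is STABLE since both |p| < 1.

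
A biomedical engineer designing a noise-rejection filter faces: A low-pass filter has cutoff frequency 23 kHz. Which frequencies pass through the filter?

A low-pass filter passes all frequencies below the cutoff frequency 23 kHz and attenuates higher frequencies.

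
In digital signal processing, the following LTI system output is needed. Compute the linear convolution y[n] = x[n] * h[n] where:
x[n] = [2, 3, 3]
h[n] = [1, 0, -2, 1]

y[n] = sum_k x[k]*h[n-k]. Output length = len(x) + len(h) - 1 = 3 + 4 - 1 = 6.
y[0] = 2*1 = 2
y[1] = 3*1 + 2*0 = 3
y[2] = 3*1 + 3*0 + 2*-2 = -1
y[3] = 3*0 + 3*-2 + 2*1 = -4
y[4] = 3*-2 + 3*1 = -3
y[5] = 3*1 = 3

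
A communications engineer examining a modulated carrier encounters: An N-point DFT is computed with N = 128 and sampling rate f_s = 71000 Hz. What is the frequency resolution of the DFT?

DFT frequency resolution = f_s / N
= 71000 / 128 = 8875/16 Hz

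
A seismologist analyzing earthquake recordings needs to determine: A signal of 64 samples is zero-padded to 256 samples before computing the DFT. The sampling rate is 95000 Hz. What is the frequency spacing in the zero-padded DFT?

Original DFT: N = 64, resolution = f_s/N = 95000/64 = 11875/8 Hz
Zero-padded DFT: N = 256, resolution = f_s/N = 95000/256 = 11875/32 Hz
Zero-padding interpolates the spectrum (finer frequency grid)
but does NOT improve the true spectral resolution (ability to resolve close frequencies).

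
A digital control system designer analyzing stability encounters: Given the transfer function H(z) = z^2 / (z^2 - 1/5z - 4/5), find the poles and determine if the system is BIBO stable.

Poles are roots of the denominator: z^2 - 1/5z - 4/5 = 0.
Quadratic formula: z = [-(-1/5) +/- sqrt((-1/5)^2 - 4*(-4/5))] / 2
Discriminant = 1/25 + 16/5 = 81/25; sqrt = 9/5.
z = (1/5 +/- 9/5) / 2 => z = 1 or z = -4/5.
|p1| = 1, |p2| = 4/5.
For BIBO stability, all poles must lie inside the unit circle (|p| < 1).
System is UNSTABLE since at least one |p| >= 1.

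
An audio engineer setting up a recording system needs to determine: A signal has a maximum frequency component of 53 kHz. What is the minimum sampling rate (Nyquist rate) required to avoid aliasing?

By the Nyquist-Shannon sampling theorem,
the minimum sampling rate (Nyquist rate) must be at least 2 * f_max.
Nyquist rate = 2 * 53 kHz = 106 kHz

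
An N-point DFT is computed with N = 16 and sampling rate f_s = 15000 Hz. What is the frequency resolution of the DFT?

DFT frequency resolution = f_s / N
= 15000 / 16 = 1875/2 Hz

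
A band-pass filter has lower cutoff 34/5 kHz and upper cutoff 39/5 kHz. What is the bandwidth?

Bandwidth = f_high - f_low
= 39/5 kHz - 34/5 kHz = 1 kHz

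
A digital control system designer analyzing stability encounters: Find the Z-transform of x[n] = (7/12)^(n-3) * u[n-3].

Time-shifting property: if X(z) = Z{x[n]}, then Z{x[n-d]} = z^(-d) * X(z)
X(z) = z/(z - 7/12) for x[n] = (7/12)^n * u[n]
Z{x[n-3]} = z^(-3) * z/(z - 7/12) = z^(-2)/(z - 7/12)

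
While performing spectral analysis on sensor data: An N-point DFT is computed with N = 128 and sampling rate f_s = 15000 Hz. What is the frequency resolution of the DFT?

DFT frequency resolution = f_s / N
= 15000 / 128 = 1875/16 Hz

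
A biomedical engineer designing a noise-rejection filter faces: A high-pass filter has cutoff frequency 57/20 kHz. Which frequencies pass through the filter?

A high-pass filter passes all frequencies above the cutoff frequency 57/20 kHz and attenuates lower frequencies.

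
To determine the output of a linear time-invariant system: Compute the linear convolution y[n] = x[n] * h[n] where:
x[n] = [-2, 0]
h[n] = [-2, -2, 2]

y[n] = sum_k x[k]*h[n-k]. Output length = len(x) + len(h) - 1 = 2 + 3 - 1 = 4.
y[0] = -2*-2 = 4
y[1] = 0*-2 + -2*-2 = 4
y[2] = 0*-2 + -2*2 = -4
y[3] = 0*2 = 0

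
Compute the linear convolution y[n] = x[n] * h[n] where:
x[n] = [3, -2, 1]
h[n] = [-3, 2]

y[n] = sum_k x[k]*h[n-k]. Output length = len(x) + len(h) - 1 = 3 + 2 - 1 = 4.
y[0] = 3*-3 = -9
y[1] = -2*-3 + 3*2 = 12
y[2] = 1*-3 + -2*2 = -7
y[3] = 1*2 = 2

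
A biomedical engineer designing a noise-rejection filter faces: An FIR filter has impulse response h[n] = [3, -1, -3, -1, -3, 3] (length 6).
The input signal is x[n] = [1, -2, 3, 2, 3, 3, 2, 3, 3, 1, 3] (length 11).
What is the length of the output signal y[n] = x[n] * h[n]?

For linear convolution, the output length is:
len(y) = len(x) + len(h) - 1 = 11 + 6 - 1 = 16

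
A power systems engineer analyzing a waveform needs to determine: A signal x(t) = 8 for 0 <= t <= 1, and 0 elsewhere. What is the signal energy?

Energy = integral of |x(t)|^2 dt over the signal duration
= 8^2 * 1 = 64 * 1 = 64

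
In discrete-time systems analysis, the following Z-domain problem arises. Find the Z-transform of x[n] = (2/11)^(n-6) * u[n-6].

Time-shifting property: if X(z) = Z{x[n]}, then Z{x[n-d]} = z^(-d) * X(z)
X(z) = z/(z - 2/11) for x[n] = (2/11)^n * u[n]
Z{x[n-6]} = z^(-6) * z/(z - 2/11) = z^(-5)/(z - 2/11)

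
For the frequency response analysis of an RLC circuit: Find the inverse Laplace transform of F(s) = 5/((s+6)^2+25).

Standard pair: w/((s+a)^2+w^2) <-> e^(-at)*sin(wt)*u(t)
With a=6, w=5: f(t) = e^(-6t)*sin(5t)*u(t)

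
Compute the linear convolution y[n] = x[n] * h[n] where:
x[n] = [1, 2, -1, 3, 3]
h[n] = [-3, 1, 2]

y[n] = sum_k x[k]*h[n-k]. Output length = len(x) + len(h) - 1 = 5 + 3 - 1 = 7.
y[0] = 1*-3 = -3
y[1] = 2*-3 + 1*1 = -5
y[2] = -1*-3 + 2*1 + 1*2 = 7
y[3] = 3*-3 + -1*1 + 2*2 = -6
y[4] = 3*-3 + 3*1 + -1*2 = -8
y[5] = 3*1 + 3*2 = 9
y[6] = 3*2 = 6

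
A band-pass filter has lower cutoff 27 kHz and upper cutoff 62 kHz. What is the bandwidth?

Bandwidth = f_high - f_low
= 62 kHz - 27 kHz = 35 kHz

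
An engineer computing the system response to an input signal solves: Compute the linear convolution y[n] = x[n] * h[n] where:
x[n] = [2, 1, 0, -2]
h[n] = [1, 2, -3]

y[n] = sum_k x[k]*h[n-k]. Output length = len(x) + len(h) - 1 = 4 + 3 - 1 = 6.
y[0] = 2*1 = 2
y[1] = 1*1 + 2*2 = 5
y[2] = 0*1 + 1*2 + 2*-3 = -4
y[3] = -2*1 + 0*2 + 1*-3 = -5
y[4] = -2*2 + 0*-3 = -4
y[5] = -2*-3 = 6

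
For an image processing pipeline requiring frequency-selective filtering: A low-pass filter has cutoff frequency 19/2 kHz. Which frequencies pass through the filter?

A low-pass filter passes all frequencies below the cutoff frequency 19/2 kHz and attenuates higher frequencies.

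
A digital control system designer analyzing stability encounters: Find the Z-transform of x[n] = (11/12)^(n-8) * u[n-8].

Time-shifting property: if X(z) = Z{x[n]}, then Z{x[n-d]} = z^(-d) * X(z)
X(z) = z/(z - 11/12) for x[n] = (11/12)^n * u[n]
Z{x[n-8]} = z^(-8) * z/(z - 11/12) = z^(-7)/(z - 11/12)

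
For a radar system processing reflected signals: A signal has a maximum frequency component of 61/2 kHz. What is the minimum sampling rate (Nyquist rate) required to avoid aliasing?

By the Nyquist-Shannon sampling theorem,
the minimum sampling rate (Nyquist rate) must be at least 2 * f_max.
Nyquist rate = 2 * 61/2 kHz = 61 kHz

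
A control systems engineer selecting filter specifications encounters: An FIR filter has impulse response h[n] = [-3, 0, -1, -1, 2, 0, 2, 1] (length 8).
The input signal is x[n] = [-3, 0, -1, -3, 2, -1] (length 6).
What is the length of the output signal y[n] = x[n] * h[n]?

For linear convolution, the output length is:
len(y) = len(x) + len(h) - 1 = 6 + 8 - 1 = 13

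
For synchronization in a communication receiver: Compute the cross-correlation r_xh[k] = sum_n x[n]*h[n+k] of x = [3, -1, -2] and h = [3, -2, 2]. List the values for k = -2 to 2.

Both sequences indexed from 0 and zero outside their support.
Lags with overlap: k = -2 to 2.
  r_xh[-2] = x[2]*h[0] = -6
  r_xh[-1] = x[1]*h[0] + x[2]*h[1] = 1
  r_xh[0] = x[0]*h[0] + x[1]*h[1] + x[2]*h[2] = 7
  r_xh[1] = x[0]*h[1] + x[1]*h[2] = -8
  r_xh[2] = x[0]*h[2] = 6
r_xh = [-6, 1, 7, -8, 6] (for k = -2, ..., 2)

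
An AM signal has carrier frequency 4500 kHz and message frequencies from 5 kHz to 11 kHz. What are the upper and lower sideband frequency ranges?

Upper sideband (USB) = fc + [fm_low, fm_high] = 4500 + [5, 11] = [4505, 4511] kHz
Lower sideband (LSB) = fc - [fm_high, fm_low] = 4500 - [11, 5] = [4489, 4495] kHz
Total occupied spectrum: 4489 kHz to 4511 kHz (plus carrier at 4500 kHz)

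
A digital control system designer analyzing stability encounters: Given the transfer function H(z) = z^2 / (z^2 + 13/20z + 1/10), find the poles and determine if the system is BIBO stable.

Poles are roots of the denominator: z^2 + 13/20z + 1/10 = 0.
Quadratic formula: z = [-(13/20) +/- sqrt((13/20)^2 - 4*(1/10))] / 2
Discriminant = 169/400 - 2/5 = 9/400; sqrt = 3/20.
z = (-13/20 +/- 3/20) / 2 => z = -1/4 or z = -2/5.
|p1| = 1/4, |p2| = 2/5.
For BIBO stability, all poles must lie inside the unit circle (|p| < 1).
System is STABLE since both |p| < 1.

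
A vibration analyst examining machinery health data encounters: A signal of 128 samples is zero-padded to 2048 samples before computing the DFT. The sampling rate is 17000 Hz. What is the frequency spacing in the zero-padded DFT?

Original DFT: N = 128, resolution = f_s/N = 17000/128 = 2125/16 Hz
Zero-padded DFT: N = 2048, resolution = f_s/N = 17000/2048 = 2125/256 Hz
Zero-padding interpolates the spectrum (finer frequency grid)
but does NOT improve the true spectral resolution (ability to resolve close frequencies).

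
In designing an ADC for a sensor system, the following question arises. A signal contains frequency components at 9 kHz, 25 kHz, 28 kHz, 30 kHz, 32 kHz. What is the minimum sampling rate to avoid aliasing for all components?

The highest frequency component is f_max = 32 kHz.
Nyquist rate = 2 * f_max = 2 * 32 kHz = 64 kHz.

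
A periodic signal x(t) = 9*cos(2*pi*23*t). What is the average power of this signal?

Average power of A*cos(wt) is A^2/2.
P = 9^2 / 2 = 81/2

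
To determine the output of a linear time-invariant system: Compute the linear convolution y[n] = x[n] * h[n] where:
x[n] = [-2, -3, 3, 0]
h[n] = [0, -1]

y[n] = sum_k x[k]*h[n-k]. Output length = len(x) + len(h) - 1 = 4 + 2 - 1 = 5.
y[0] = -2*0 = 0
y[1] = -3*0 + -2*-1 = 2
y[2] = 3*0 + -3*-1 = 3
y[3] = 0*0 + 3*-1 = -3
y[4] = 0*-1 = 0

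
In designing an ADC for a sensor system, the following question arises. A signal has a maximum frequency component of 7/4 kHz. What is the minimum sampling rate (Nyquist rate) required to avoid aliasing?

By the Nyquist-Shannon sampling theorem,
the minimum sampling rate (Nyquist rate) must be at least 2 * f_max.
Nyquist rate = 2 * 7/4 kHz = 7/2 kHz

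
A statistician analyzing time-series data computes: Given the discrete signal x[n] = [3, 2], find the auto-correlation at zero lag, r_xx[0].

The auto-correlation at zero lag r_xx[0] equals the signal energy.
r_xx[0] = sum of x[n]^2 = 3^2 + 2^2
= 9 + 4 = 13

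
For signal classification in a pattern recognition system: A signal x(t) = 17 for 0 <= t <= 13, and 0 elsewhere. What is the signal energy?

Energy = integral of |x(t)|^2 dt over the signal duration
= 17^2 * 13 = 289 * 13 = 3757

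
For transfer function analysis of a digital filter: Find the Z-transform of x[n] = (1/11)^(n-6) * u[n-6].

Time-shifting property: if X(z) = Z{x[n]}, then Z{x[n-d]} = z^(-d) * X(z)
X(z) = z/(z - 1/11) for x[n] = (1/11)^n * u[n]
Z{x[n-6]} = z^(-6) * z/(z - 1/11) = z^(-5)/(z - 1/11)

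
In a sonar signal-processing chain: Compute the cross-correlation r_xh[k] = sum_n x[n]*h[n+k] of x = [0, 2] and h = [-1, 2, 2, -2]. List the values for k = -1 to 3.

Both sequences indexed from 0 and zero outside their support.
Lags with overlap: k = -1 to 3.
  r_xh[-1] = x[1]*h[0] = -2
  r_xh[0] = x[0]*h[0] + x[1]*h[1] = 4
  r_xh[1] = x[0]*h[1] + x[1]*h[2] = 4
  r_xh[2] = x[0]*h[2] + x[1]*h[3] = -4
  r_xh[3] = x[0]*h[3] = 0
r_xh = [-2, 4, 4, -4, 0] (for k = -1, ..., 3)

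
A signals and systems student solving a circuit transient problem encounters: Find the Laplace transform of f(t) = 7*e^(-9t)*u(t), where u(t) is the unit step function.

Standard Laplace transform pair:
e^(-at)*u(t) <-> 1/(s+a)
With a = 9: L{7*e^(-9t)*u(t)} = 7/(s+9), ROC: Re(s) > -9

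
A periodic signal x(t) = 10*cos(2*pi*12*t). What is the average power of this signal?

Average power of A*cos(wt) is A^2/2.
P = 10^2 / 2 = 100/2 = 50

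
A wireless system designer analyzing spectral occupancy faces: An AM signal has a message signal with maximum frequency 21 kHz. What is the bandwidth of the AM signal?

In AM (double-sideband), the bandwidth is twice the message frequency.
BW = 2 * f_m = 2 * 21 kHz = 42 kHz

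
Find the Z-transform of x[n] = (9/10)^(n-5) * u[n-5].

Time-shifting property: if X(z) = Z{x[n]}, then Z{x[n-d]} = z^(-d) * X(z)
X(z) = z/(z - 9/10) for x[n] = (9/10)^n * u[n]
Z{x[n-5]} = z^(-5) * z/(z - 9/10) = z^(-4)/(z - 9/10)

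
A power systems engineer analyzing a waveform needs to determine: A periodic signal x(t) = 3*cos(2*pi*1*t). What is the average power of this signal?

Average power of A*cos(wt) is A^2/2.
P = 3^2 / 2 = 9/2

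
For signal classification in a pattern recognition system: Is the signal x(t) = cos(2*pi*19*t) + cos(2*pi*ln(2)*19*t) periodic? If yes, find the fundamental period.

f1 = 19 Hz, f2 = 19*ln(2) Hz
Ratio f2/f1 = ln(2), which is irrational.
Since the frequency ratio is irrational, no common period exists.
The signal is not periodic.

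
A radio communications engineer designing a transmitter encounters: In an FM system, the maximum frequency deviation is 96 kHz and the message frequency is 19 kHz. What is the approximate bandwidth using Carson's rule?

Carson's rule: BW = 2*(delta_f + f_m)
= 2*(96 + 19) kHz = 230 kHz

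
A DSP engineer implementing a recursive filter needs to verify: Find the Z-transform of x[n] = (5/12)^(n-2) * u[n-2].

Time-shifting property: if X(z) = Z{x[n]}, then Z{x[n-d]} = z^(-d) * X(z)
X(z) = z/(z - 5/12) for x[n] = (5/12)^n * u[n]
Z{x[n-2]} = z^(-2) * z/(z - 5/12) = z^(-1)/(z - 5/12)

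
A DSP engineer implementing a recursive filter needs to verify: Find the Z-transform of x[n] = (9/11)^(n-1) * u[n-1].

Time-shifting property: if X(z) = Z{x[n]}, then Z{x[n-d]} = z^(-d) * X(z)
X(z) = z/(z - 9/11) for x[n] = (9/11)^n * u[n]
Z{x[n-1]} = z^(-1) * z/(z - 9/11) = 1/(z - 9/11)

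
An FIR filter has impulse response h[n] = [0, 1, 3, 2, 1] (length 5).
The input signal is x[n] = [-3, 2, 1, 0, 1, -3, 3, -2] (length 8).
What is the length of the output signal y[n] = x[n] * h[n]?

For linear convolution, the output length is:
len(y) = len(x) + len(h) - 1 = 8 + 5 - 1 = 12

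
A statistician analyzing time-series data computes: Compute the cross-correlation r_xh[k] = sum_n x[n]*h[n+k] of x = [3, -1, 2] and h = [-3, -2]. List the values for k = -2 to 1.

Both sequences indexed from 0 and zero outside their support.
Lags with overlap: k = -2 to 1.
  r_xh[-2] = x[2]*h[0] = -6
  r_xh[-1] = x[1]*h[0] + x[2]*h[1] = -1
  r_xh[0] = x[0]*h[0] + x[1]*h[1] = -7
  r_xh[1] = x[0]*h[1] = -6
r_xh = [-6, -1, -7, -6] (for k = -2, ..., 1)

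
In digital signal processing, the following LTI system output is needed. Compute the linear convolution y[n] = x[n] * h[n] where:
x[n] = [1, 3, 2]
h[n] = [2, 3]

y[n] = sum_k x[k]*h[n-k]. Output length = len(x) + len(h) - 1 = 3 + 2 - 1 = 4.
y[0] = 1*2 = 2
y[1] = 3*2 + 1*3 = 9
y[2] = 2*2 + 3*3 = 13
y[3] = 2*3 = 6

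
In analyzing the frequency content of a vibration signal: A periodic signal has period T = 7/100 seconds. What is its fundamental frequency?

The fundamental frequency is the reciprocal of the period.
f = 1/T = 1/(7/100) = 100/7 Hz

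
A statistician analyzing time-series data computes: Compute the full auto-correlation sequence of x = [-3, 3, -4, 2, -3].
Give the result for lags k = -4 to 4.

r_xx[k] = sum_m x[m]*x[m+k], indexed from 0, for k = -4 to 4:
  r_xx[-4] = x[4]*x[0] = 9
  r_xx[-3] = x[3]*x[0] + x[4]*x[1] = -15
  r_xx[-2] = x[2]*x[0] + x[3]*x[1] + x[4]*x[2] = 30
  r_xx[-1] = x[1]*x[0] + x[2]*x[1] + x[3]*x[2] + x[4]*x[3] = -35
  r_xx[0] = x[0]*x[0] + x[1]*x[1] + x[2]*x[2] + x[3]*x[3] + x[4]*x[4] = 47
  r_xx[1] = x[0]*x[1] + x[1]*x[2] + x[2]*x[3] + x[3]*x[4] = -35
  r_xx[2] = x[0]*x[2] + x[1]*x[3] + x[2]*x[4] = 30
  r_xx[3] = x[0]*x[3] + x[1]*x[4] = -15
  r_xx[4] = x[0]*x[4] = 9
r_xx = [9, -15, 30, -35, 47, -35, 30, -15, 9]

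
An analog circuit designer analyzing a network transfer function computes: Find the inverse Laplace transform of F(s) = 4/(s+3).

Standard pair: k/(s+a) <-> k*e^(-at)*u(t)
With k=4, a=3: f(t) = 4*e^(-3t)*u(t)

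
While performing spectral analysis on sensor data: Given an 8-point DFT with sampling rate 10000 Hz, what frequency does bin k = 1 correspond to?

The frequency of DFT bin k is: f_k = k * f_s / N
f_1 = 1 * 10000 / 8 = 1250 Hz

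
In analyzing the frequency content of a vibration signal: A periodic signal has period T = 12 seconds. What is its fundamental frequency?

The fundamental frequency is the reciprocal of the period.
f = 1/T = 1/(12) = 1/12 Hz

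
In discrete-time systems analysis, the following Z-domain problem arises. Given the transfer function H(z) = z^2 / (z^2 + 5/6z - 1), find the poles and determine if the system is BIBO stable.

Poles are roots of the denominator: z^2 + 5/6z - 1 = 0.
Quadratic formula: z = [-(5/6) +/- sqrt((5/6)^2 - 4*(-1))] / 2
Discriminant = 25/36 + 4 = 169/36; sqrt = 13/6.
z = (-5/6 +/- 13/6) / 2 => z = 2/3 or z = -3/2.
|p1| = 3/2, |p2| = 2/3.
For BIBO stability, all poles must lie inside the unit circle (|p| < 1).
System is UNSTABLE since at least one |p| >= 1.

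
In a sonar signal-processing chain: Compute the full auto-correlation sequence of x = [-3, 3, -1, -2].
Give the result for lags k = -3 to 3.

r_xx[k] = sum_m x[m]*x[m+k], indexed from 0, for k = -3 to 3:
  r_xx[-3] = x[3]*x[0] = 6
  r_xx[-2] = x[2]*x[0] + x[3]*x[1] = -3
  r_xx[-1] = x[1]*x[0] + x[2]*x[1] + x[3]*x[2] = -10
  r_xx[0] = x[0]*x[0] + x[1]*x[1] + x[2]*x[2] + x[3]*x[3] = 23
  r_xx[1] = x[0]*x[1] + x[1]*x[2] + x[2]*x[3] = -10
  r_xx[2] = x[0]*x[2] + x[1]*x[3] = -3
  r_xx[3] = x[0]*x[3] = 6
r_xx = [6, -3, -10, 23, -10, -3, 6]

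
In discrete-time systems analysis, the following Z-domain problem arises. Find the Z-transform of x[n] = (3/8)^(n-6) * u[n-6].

Time-shifting property: if X(z) = Z{x[n]}, then Z{x[n-d]} = z^(-d) * X(z)
X(z) = z/(z - 3/8) for x[n] = (3/8)^n * u[n]
Z{x[n-6]} = z^(-6) * z/(z - 3/8) = z^(-5)/(z - 3/8)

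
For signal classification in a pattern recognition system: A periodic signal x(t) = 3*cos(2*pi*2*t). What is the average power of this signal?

Average power of A*cos(wt) is A^2/2.
P = 3^2 / 2 = 9/2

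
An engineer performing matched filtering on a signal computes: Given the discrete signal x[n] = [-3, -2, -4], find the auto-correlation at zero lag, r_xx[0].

The auto-correlation at zero lag r_xx[0] equals the signal energy.
r_xx[0] = sum of x[n]^2 = (-3)^2 + (-2)^2 + (-4)^2
= 9 + 4 + 16 = 29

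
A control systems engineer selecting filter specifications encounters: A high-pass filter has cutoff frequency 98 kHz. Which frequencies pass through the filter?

A high-pass filter passes all frequencies above the cutoff frequency 98 kHz and attenuates lower frequencies.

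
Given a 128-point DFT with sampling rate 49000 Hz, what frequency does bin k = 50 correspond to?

The frequency of DFT bin k is: f_k = k * f_s / N
f_50 = 50 * 49000 / 128 = 153125/8 Hz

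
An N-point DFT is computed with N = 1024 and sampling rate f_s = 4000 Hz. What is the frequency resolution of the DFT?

DFT frequency resolution = f_s / N
= 4000 / 1024 = 125/32 Hz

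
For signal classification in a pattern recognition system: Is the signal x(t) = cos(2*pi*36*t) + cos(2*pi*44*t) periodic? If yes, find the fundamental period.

f1 = 36 Hz, f2 = 44 Hz
Period T1 = 1/36, T2 = 1/44
Ratio T1/T2 = 44/36, which is rational.
The signal is periodic with fundamental period T = 1/GCD(36,44) = 1/4 s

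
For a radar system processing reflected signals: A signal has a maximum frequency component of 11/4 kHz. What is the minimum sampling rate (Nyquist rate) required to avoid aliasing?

By the Nyquist-Shannon sampling theorem,
the minimum sampling rate (Nyquist rate) must be at least 2 * f_max.
Nyquist rate = 2 * 11/4 kHz = 11/2 kHz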